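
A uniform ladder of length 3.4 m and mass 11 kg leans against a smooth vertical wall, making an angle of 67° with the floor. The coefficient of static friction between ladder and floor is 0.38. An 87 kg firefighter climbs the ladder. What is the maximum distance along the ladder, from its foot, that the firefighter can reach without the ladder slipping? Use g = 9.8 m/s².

Taking torques about the foot of the ladder:
Ladder weight 11×9.8 = 107.8 N acts at 1.7 m along the ladder; its horizontal arm is 1.7·cos67° = 0.6642 m → τ = 71.6 N·m clockwise.
Firefighter weight 87×9.8 = 852.6 N at distance d → arm d·cos67° → τ = 852.6·d·0.3907 clockwise.
Wall normal N at the top has arm L sinθ = 3.13 m counterclockwise, so Στ = 0 gives N·3.13 = 71.6 + 333.1·d.
ΣFy = 0 ⇒ N_floor = 960.4 N, so the maximum friction is μ_s·N_floor = 0.38×960.4 = 365 N. ΣFx = 0 ⇒ N_wall = f, so at the slipping point N = 365 N.
Substituting: 365×3.13 = 71.6 + 333.1·d ⇒ d = (1142 − 71.6) / 333.1 = 3.21 m.

d ≈ 3.21 m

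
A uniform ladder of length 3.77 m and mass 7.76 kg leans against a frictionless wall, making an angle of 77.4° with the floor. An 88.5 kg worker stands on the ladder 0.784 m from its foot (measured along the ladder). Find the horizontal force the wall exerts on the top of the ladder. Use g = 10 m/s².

Sum moments about the foot of the ladder (the floor normal and friction both act there and drop out).
Ladder weight 7.76×10 = 77.6 N acts at 1.885 m along the ladder; its horizontal arm is 1.885·cos77.4° = 0.4112 m → τ = 31.91 N·m clockwise.
Worker: 88.5×10 = 885 N at 0.784 m → arm 0.171 m → τ = 151.3 N·m clockwise.
Wall normal N acts horizontally at the top; its moment arm is the height L sinθ = 3.77·sin77.4° = 3.679 m, counterclockwise.
For rotational equilibrium, N × 3.679 = 183.2, so N = 49.8 N.

N_wall ≈ 49.8 N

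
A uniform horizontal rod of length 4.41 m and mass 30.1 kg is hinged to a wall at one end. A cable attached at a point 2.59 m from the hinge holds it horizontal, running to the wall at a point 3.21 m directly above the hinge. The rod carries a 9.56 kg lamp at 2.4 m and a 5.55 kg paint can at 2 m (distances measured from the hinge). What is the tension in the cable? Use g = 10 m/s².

Take moments about the hinge.
Beam weight: 30.1 × 10 = 301 N down at 2.205 m → arm 2.205 m, τ = 301 × 2.205 = 663.7 N·m clockwise.
Lamp: 9.56 × 10 = 95.6 N down at 2.4 m → arm 2.4 m, τ = 95.6 × 2.4 = 229.4 N·m clockwise.
Paint can: 5.55 × 10 = 55.5 N down at 2 m → arm 2 m, τ = 55.5 × 2 = 111 N·m clockwise.
Total clockwise load moment = 1004 N·m.
The cable tension T acts at 2.59 m; only its component perpendicular to the rod, T sinθ, produces torque. sinθ = h/√(h²+d²) = 3.21/√(3.21²+2.59²) = 0.7783.
Setting net torque to zero: T × 2.59 × 0.7783 = 1004 → T = 1004 / 2.016 = 498 N.

T ≈ 498 N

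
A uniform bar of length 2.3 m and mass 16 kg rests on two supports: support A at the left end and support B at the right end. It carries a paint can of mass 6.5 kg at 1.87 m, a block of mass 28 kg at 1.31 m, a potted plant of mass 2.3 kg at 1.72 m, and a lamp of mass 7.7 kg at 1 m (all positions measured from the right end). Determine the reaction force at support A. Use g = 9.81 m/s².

Taking torques about support B:
Beam weight: 16 × 9.81 = 157 N down at 1.15 m → arm 1.15 m, τ = 157 × 1.15 = 180.5 N·m counterclockwise.
Paint can: 6.5 × 9.81 = 63.77 N down at 1.87 m → arm 1.87 m, τ = 63.77 × 1.87 = 119.2 N·m counterclockwise.
Block: 28 × 9.81 = 274.7 N down at 1.31 m → arm 1.31 m, τ = 274.7 × 1.31 = 359.9 N·m counterclockwise.
Potted plant: 2.3 × 9.81 = 22.56 N down at 1.72 m → arm 1.72 m, τ = 22.56 × 1.72 = 38.8 N·m counterclockwise.
Lamp: 7.7 × 9.81 = 75.54 N down at 1 m → arm 1 m, τ = 75.54 × 1 = 75.54 N·m counterclockwise.
Net load moment about support B = 773.9 N·m counterclockwise.
Reaction R at support A is upward at 2.3 m, arm 2.3 m → moment R × 2.3 clockwise.
Στ = 0 ⇒ R × 2.3 = 773.9 ⇒ R = 336 N.

R_A ≈ 336 N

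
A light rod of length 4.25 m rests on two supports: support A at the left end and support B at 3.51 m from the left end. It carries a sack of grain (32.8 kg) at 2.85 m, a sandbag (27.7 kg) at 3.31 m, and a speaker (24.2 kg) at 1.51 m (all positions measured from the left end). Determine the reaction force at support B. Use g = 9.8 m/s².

R_B ≈ 619 N

About support A:
Sack of grain: 32.8 × 9.8 = 321.4 N down at 2.85 m → arm 2.85 m, τ = 321.4 × 2.85 = 916 N·m clockwise.
Sandbag: 27.7 × 9.8 = 271.5 N down at 3.31 m → arm 3.31 m, τ = 271.5 × 3.31 = 898.7 N·m clockwise.
Speaker: 24.2 × 9.8 = 237.2 N down at 1.51 m → arm 1.51 m, τ = 237.2 × 1.51 = 358.2 N·m clockwise.
Net load moment about support A = 2173 N·m clockwise.
Reaction R at support B is upward at 3.51 m, arm 3.51 m → moment R × 3.51 counterclockwise.
Setting net torque to zero: R × 3.51 = 2173 → R = 619 N.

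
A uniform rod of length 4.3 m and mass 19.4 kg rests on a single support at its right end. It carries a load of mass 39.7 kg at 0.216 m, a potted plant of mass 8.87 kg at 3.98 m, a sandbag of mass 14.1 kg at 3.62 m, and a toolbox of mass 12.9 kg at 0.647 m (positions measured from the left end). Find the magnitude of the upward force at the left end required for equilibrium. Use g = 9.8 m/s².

F ≈ 600 N

Choose the right end as the axis so the unknown pivot reaction has zero arm there.
Beam weight: 19.4 × 9.8 = 190.1 N down at 2.15 m → arm 2.15 m, τ = 190.1 × 2.15 = 408.7 N·m counterclockwise.
Load: 39.7 × 9.8 = 389.1 N down at 0.216 m → arm 4.084 m, τ = 389.1 × 4.084 = 1589 N·m counterclockwise.
Potted plant: 8.87 × 9.8 = 86.93 N down at 3.98 m → arm 0.32 m, τ = 86.93 × 0.32 = 27.82 N·m counterclockwise.
Sandbag: 14.1 × 9.8 = 138.2 N down at 3.62 m → arm 0.68 m, τ = 138.2 × 0.68 = 93.98 N·m counterclockwise.
Toolbox: 12.9 × 9.8 = 126.4 N down at 0.647 m → arm 3.653 m, τ = 126.4 × 3.653 = 461.7 N·m counterclockwise.
Net moment of the loads = 2581 N·m counterclockwise.
The upward force F acts at the left end, arm 4.3 m, giving F × 4.3 clockwise.
Balancing moments: F × 4.3 = 2581, giving F = 2581 / 4.3 = 600 N.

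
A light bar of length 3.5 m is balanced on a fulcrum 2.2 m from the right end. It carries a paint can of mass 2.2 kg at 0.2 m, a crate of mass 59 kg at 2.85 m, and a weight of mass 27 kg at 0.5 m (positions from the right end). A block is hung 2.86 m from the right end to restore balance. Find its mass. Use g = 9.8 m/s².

About the fulcrum (at 2.2 m from the right end):
Paint can: 2.2 × 9.8 = 21.56 N down at 0.2 m → arm 2 m, τ = 21.56 × 2 = 43.12 N·m clockwise.
Crate: 59 × 9.8 = 578.2 N down at 2.85 m → arm 0.65 m, τ = 578.2 × 0.65 = 375.8 N·m counterclockwise.
Weight: 27 × 9.8 = 264.6 N down at 0.5 m → arm 1.7 m, τ = 264.6 × 1.7 = 449.8 N·m clockwise.
Net moment of known loads = 117.1 N·m clockwise.
An unknown mass m at 2.86 m has arm 0.66 m; its moment is m·g·0.66 counterclockwise.
Setting net torque to zero: m × 9.8 × 0.66 = 117.1 → m = 117.1 / (9.8 × 0.66) = 18.1 kg.

m ≈ 18.1 kg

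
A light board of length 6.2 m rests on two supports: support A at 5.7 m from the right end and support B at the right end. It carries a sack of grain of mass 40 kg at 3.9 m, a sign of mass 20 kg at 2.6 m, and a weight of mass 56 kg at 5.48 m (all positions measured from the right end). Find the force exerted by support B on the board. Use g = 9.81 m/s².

R_B ≈ 252 N

Choose support A as the axis so its reaction then has zero moment arm.
Sack of grain: 40 × 9.81 = 392.4 N down at 3.9 m → arm 1.8 m, τ = 392.4 × 1.8 = 706.3 N·m clockwise.
Sign: 20 × 9.81 = 196.2 N down at 2.6 m → arm 3.1 m, τ = 196.2 × 3.1 = 608.2 N·m clockwise.
Weight: 56 × 9.81 = 549.4 N down at 5.48 m → arm 0.22 m, τ = 549.4 × 0.22 = 120.9 N·m clockwise.
Net load moment about support A = 1435 N·m clockwise.
Reaction R at support B is upward at 0 m, arm 5.7 m → moment R × 5.7 counterclockwise.
Στ = 0 ⇒ R × 5.7 = 1435 ⇒ R = 252 N.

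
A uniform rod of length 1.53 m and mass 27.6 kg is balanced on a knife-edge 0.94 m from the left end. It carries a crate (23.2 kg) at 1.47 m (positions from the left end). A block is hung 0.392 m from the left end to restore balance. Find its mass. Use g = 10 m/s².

m ≈ 13.6 kg

Sum moments about the knife-edge (at 0.94 m from the left end) (the support reaction has zero arm there).
Beam weight: 27.6 × 10 = 276 N down at 0.765 m → arm 0.175 m, τ = 276 × 0.175 = 48.3 N·m counterclockwise.
Crate: 23.2 × 10 = 232 N down at 1.47 m → arm 0.53 m, τ = 232 × 0.53 = 123 N·m clockwise.
Net moment of known loads = 74.7 N·m clockwise.
An unknown mass m at 0.392 m has arm 0.548 m; its moment is m·g·0.548 counterclockwise.
Στ = 0 ⇒ m × 10 × 0.548 = 74.7 ⇒ m = 74.7 / (10 × 0.548) = 13.6 kg.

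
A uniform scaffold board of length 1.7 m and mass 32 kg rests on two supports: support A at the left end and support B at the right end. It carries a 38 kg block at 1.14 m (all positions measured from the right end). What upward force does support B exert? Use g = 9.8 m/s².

Sum moments about support A (its reaction then has zero moment arm).
Beam weight: 32 × 9.8 = 313.6 N down at 0.85 m → arm 0.85 m, τ = 313.6 × 0.85 = 266.6 N·m clockwise.
Block: 38 × 9.8 = 372.4 N down at 1.14 m → arm 0.56 m, τ = 372.4 × 0.56 = 208.5 N·m clockwise.
Net load moment about support A = 475.1 N·m clockwise.
Reaction R at support B is upward at 0 m, arm 1.7 m → moment R × 1.7 counterclockwise.
Setting net torque to zero: R × 1.7 = 475.1 → R = 279 N.

R_B ≈ 279 N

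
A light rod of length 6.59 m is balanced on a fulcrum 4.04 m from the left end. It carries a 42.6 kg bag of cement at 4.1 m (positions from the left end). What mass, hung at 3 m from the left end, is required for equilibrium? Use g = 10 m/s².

Taking torques about the fulcrum (at 4.04 m from the left end):
Bag of cement: 42.6 × 10 = 426 N down at 4.1 m → arm 0.06 m, τ = 426 × 0.06 = 25.56 N·m clockwise.
Net moment of known loads = 25.56 N·m clockwise.
An unknown mass m at 3 m has arm 1.04 m; its moment is m·g·1.04 counterclockwise.
For rotational equilibrium, m × 10 × 1.04 = 25.56, so m = 25.56 / (10 × 1.04) = 2.46 kg.

m ≈ 2.46 kg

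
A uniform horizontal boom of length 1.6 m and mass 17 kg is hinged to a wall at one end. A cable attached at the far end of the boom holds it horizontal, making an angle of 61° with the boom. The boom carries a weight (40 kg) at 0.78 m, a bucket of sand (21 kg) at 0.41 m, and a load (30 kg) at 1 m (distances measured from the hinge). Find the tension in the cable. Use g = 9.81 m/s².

T ≈ 585 N

Take moments about the hinge.
Beam weight: 17 × 9.81 = 166.8 N down at 0.8 m → arm 0.8 m, τ = 166.8 × 0.8 = 133.4 N·m clockwise.
Weight: 40 × 9.81 = 392.4 N down at 0.78 m → arm 0.78 m, τ = 392.4 × 0.78 = 306.1 N·m clockwise.
Bucket of sand: 21 × 9.81 = 206 N down at 0.41 m → arm 0.41 m, τ = 206 × 0.41 = 84.46 N·m clockwise.
Load: 30 × 9.81 = 294.3 N down at 1 m → arm 1 m, τ = 294.3 × 1 = 294.3 N·m clockwise.
Total clockwise load moment = 818.3 N·m.
The cable tension T acts at 1.6 m; only its component perpendicular to the boom, T sinθ, produces torque. sin 61° = 0.8746.
Στ = 0 ⇒ T × 1.6 × 0.8746 = 818.3 ⇒ T = 818.3 / 1.399 = 585 N.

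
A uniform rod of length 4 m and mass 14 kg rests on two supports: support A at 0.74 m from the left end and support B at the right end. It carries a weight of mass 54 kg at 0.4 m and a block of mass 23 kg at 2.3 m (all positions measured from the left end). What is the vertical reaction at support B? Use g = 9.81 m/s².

Take moments about support A.
Beam weight: 14 × 9.81 = 137.3 N down at 2 m → arm 1.26 m, τ = 137.3 × 1.26 = 173 N·m clockwise.
Weight: 54 × 9.81 = 529.7 N down at 0.4 m → arm 0.34 m, τ = 529.7 × 0.34 = 180.1 N·m counterclockwise.
Block: 23 × 9.81 = 225.6 N down at 2.3 m → arm 1.56 m, τ = 225.6 × 1.56 = 351.9 N·m clockwise.
Net load moment about support A = 344.8 N·m clockwise.
Reaction R at support B is upward at 4 m, arm 3.26 m → moment R × 3.26 counterclockwise.
Στ = 0 ⇒ R × 3.26 = 344.8 ⇒ R = 106 N.

R_B ≈ 106 N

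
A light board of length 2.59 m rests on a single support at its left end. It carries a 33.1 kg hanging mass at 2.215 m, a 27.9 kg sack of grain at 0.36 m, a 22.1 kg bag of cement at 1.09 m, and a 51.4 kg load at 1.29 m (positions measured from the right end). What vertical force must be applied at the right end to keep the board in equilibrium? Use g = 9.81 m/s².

F ≈ 661 N

Taking torques about the left end:
Hanging mass: 33.1 × 9.81 = 324.7 N down at 2.215 m → arm 0.375 m, τ = 324.7 × 0.375 = 121.8 N·m clockwise.
Sack of grain: 27.9 × 9.81 = 273.7 N down at 0.36 m → arm 2.23 m, τ = 273.7 × 2.23 = 610.4 N·m clockwise.
Bag of cement: 22.1 × 9.81 = 216.8 N down at 1.09 m → arm 1.5 m, τ = 216.8 × 1.5 = 325.2 N·m clockwise.
Load: 51.4 × 9.81 = 504.2 N down at 1.29 m → arm 1.3 m, τ = 504.2 × 1.3 = 655.5 N·m clockwise.
Net moment of the loads = 1713 N·m clockwise.
The upward force F acts at the right end, arm 2.59 m, giving F × 2.59 counterclockwise.
Balancing moments: F × 2.59 = 1713, giving F = 1713 / 2.59 = 661 N.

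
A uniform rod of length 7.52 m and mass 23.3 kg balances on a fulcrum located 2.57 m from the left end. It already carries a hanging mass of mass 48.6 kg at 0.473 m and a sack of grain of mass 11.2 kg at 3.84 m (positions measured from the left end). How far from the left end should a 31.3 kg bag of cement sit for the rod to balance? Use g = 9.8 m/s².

x ≈ 4.49 m from the left end

Taking torques about the fulcrum (at 2.57 m from the left end):
Beam weight: 23.3 × 9.8 = 228.3 N down at 3.76 m → arm 1.19 m, τ = 228.3 × 1.19 = 271.7 N·m clockwise.
Hanging mass: 48.6 × 9.8 = 476.3 N down at 0.473 m → arm 2.097 m, τ = 476.3 × 2.097 = 998.8 N·m counterclockwise.
Sack of grain: 11.2 × 9.8 = 109.8 N down at 3.84 m → arm 1.27 m, τ = 109.8 × 1.27 = 139.4 N·m clockwise.
Net moment of existing loads = 587.7 N·m counterclockwise.
The bag of cement weighs 31.3 × 9.8 = 306.7 N and must supply an equal clockwise moment, so its lever arm about the fulcrum is 587.7 / 306.7 = 1.92 m.
That puts it at 2.57 + 1.92 = 4.49 m from the left end.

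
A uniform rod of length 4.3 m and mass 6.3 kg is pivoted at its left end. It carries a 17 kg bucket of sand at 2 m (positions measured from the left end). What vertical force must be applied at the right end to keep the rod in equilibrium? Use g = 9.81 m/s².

Sum moments about the left end (the unknown pivot reaction has zero arm there).
Beam weight: 6.3 × 9.81 = 61.8 N down at 2.15 m → arm 2.15 m, τ = 61.8 × 2.15 = 132.9 N·m clockwise.
Bucket of sand: 17 × 9.81 = 166.8 N down at 2 m → arm 2 m, τ = 166.8 × 2 = 333.6 N·m clockwise.
Net moment of the loads = 466.5 N·m clockwise.
The upward force F acts at the right end, arm 4.3 m, giving F × 4.3 counterclockwise.
Balancing moments: F × 4.3 = 466.5, giving F = 466.5 / 4.3 = 108 N.

F ≈ 108 N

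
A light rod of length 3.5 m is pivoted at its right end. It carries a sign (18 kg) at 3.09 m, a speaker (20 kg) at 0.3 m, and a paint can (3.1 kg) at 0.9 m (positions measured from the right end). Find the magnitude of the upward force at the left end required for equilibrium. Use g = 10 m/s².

About the right end:
Sign: 18 × 10 = 180 N down at 3.09 m → arm 3.09 m, τ = 180 × 3.09 = 556.2 N·m counterclockwise.
Speaker: 20 × 10 = 200 N down at 0.3 m → arm 0.3 m, τ = 200 × 0.3 = 60 N·m counterclockwise.
Paint can: 3.1 × 10 = 31 N down at 0.9 m → arm 0.9 m, τ = 31 × 0.9 = 27.9 N·m counterclockwise.
Net moment of the loads = 644.1 N·m counterclockwise.
The upward force F acts at the left end, arm 3.5 m, giving F × 3.5 clockwise.
Setting net torque to zero: F × 3.5 = 644.1 → F = 644.1 / 3.5 = 184 N.

F ≈ 184 N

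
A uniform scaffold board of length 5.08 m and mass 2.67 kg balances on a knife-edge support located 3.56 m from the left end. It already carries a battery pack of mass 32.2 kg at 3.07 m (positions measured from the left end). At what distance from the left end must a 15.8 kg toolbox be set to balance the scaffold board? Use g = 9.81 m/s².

x ≈ 4.73 m from the left end

Taking torques about the knife-edge support (at 3.56 m from the left end):
Beam weight: 2.67 × 9.81 = 26.19 N down at 2.54 m → arm 1.02 m, τ = 26.19 × 1.02 = 26.71 N·m counterclockwise.
Battery pack: 32.2 × 9.81 = 315.9 N down at 3.07 m → arm 0.49 m, τ = 315.9 × 0.49 = 154.8 N·m counterclockwise.
Net moment of existing loads = 181.5 N·m counterclockwise.
The toolbox weighs 15.8 × 9.81 = 155 N and must supply an equal clockwise moment, so its lever arm about the knife-edge support is 181.5 / 155 = 1.17 m.
That puts it at 3.56 + 1.17 = 4.73 m from the left end.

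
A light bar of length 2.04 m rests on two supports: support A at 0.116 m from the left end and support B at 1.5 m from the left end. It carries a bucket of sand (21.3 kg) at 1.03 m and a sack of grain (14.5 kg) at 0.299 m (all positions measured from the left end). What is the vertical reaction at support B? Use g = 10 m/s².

About support A:
Bucket of sand: 21.3 × 10 = 213 N down at 1.03 m → arm 0.914 m, τ = 213 × 0.914 = 194.7 N·m clockwise.
Sack of grain: 14.5 × 10 = 145 N down at 0.299 m → arm 0.183 m, τ = 145 × 0.183 = 26.54 N·m clockwise.
Net load moment about support A = 221.2 N·m clockwise.
Reaction R at support B is upward at 1.5 m, arm 1.384 m → moment R × 1.384 counterclockwise.
Balancing moments: R × 1.384 = 221.2, giving R = 160 N.

R_B ≈ 160 N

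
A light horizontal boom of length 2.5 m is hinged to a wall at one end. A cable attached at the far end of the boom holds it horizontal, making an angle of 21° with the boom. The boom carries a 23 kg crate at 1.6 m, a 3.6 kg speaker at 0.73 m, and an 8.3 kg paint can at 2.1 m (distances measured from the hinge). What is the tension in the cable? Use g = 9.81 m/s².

T ≈ 623 N

Choose the hinge as the axis so the unknown hinge reaction has zero arm there.
Crate: 23 × 9.81 = 225.6 N down at 1.6 m → arm 1.6 m, τ = 225.6 × 1.6 = 361 N·m clockwise.
Speaker: 3.6 × 9.81 = 35.32 N down at 0.73 m → arm 0.73 m, τ = 35.32 × 0.73 = 25.78 N·m clockwise.
Paint can: 8.3 × 9.81 = 81.42 N down at 2.1 m → arm 2.1 m, τ = 81.42 × 2.1 = 171 N·m clockwise.
Total clockwise load moment = 557.8 N·m.
The cable tension T acts at 2.5 m; only its component perpendicular to the boom, T sinθ, produces torque. sin 21° = 0.3584.
Balancing moments: T × 2.5 × 0.3584 = 557.8, giving T = 557.8 / 0.896 = 623 N.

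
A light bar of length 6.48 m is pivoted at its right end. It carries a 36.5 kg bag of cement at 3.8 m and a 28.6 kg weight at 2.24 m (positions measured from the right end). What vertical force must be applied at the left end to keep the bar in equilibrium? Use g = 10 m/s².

F ≈ 313 N

About the right end:
Bag of cement: 36.5 × 10 = 365 N down at 3.8 m → arm 3.8 m, τ = 365 × 3.8 = 1387 N·m counterclockwise.
Weight: 28.6 × 10 = 286 N down at 2.24 m → arm 2.24 m, τ = 286 × 2.24 = 640.6 N·m counterclockwise.
Net moment of the loads = 2028 N·m counterclockwise.
The upward force F acts at the left end, arm 6.48 m, giving F × 6.48 clockwise.
For rotational equilibrium, F × 6.48 = 2028, so F = 2028 / 6.48 = 313 N.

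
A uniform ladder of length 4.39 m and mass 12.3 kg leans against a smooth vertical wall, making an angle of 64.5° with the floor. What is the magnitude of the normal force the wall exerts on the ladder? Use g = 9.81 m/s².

Sum moments about the foot of the ladder (the floor normal and friction both act there and drop out).
Ladder weight 12.3×9.81 = 120.7 N acts at 2.195 m along the ladder; its horizontal arm is 2.195·cos64.5° = 0.945 m → τ = 114.1 N·m clockwise.
Wall normal N acts horizontally at the top; its moment arm is the height L sinθ = 4.39·sin64.5° = 3.962 m, counterclockwise.
Balancing moments: N × 3.962 = 114.1, giving N = 28.8 N.

N_wall ≈ 28.8 N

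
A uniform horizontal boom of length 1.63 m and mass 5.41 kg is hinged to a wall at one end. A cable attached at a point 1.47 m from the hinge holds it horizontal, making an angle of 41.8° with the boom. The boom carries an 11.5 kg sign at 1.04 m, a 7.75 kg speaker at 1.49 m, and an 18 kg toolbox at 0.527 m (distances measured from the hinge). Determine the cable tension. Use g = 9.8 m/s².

Sum moments about the hinge (the unknown hinge reaction has zero arm there).
Beam weight: 5.41 × 9.8 = 53.02 N down at 0.815 m → arm 0.815 m, τ = 53.02 × 0.815 = 43.21 N·m clockwise.
Sign: 11.5 × 9.8 = 112.7 N down at 1.04 m → arm 1.04 m, τ = 112.7 × 1.04 = 117.2 N·m clockwise.
Speaker: 7.75 × 9.8 = 75.95 N down at 1.49 m → arm 1.49 m, τ = 75.95 × 1.49 = 113.2 N·m clockwise.
Toolbox: 18 × 9.8 = 176.4 N down at 0.527 m → arm 0.527 m, τ = 176.4 × 0.527 = 92.96 N·m clockwise.
Total clockwise load moment = 366.6 N·m.
The cable tension T acts at 1.47 m; only its component perpendicular to the boom, T sinθ, produces torque. sin 41.8° = 0.6665.
Balancing moments: T × 1.47 × 0.6665 = 366.6, giving T = 366.6 / 0.9798 = 374 N.

T ≈ 374 N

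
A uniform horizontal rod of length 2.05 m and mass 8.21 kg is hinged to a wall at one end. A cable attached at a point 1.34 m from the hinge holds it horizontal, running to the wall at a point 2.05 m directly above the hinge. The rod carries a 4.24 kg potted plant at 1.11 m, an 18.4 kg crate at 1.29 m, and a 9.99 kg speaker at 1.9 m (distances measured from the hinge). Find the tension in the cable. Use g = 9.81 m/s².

Taking torques about the hinge:
Beam weight: 8.21 × 9.81 = 80.54 N down at 1.025 m → arm 1.025 m, τ = 80.54 × 1.025 = 82.55 N·m clockwise.
Potted plant: 4.24 × 9.81 = 41.59 N down at 1.11 m → arm 1.11 m, τ = 41.59 × 1.11 = 46.16 N·m clockwise.
Crate: 18.4 × 9.81 = 180.5 N down at 1.29 m → arm 1.29 m, τ = 180.5 × 1.29 = 232.8 N·m clockwise.
Speaker: 9.99 × 9.81 = 98 N down at 1.9 m → arm 1.9 m, τ = 98 × 1.9 = 186.2 N·m clockwise.
Total clockwise load moment = 547.7 N·m.
The cable tension T acts at 1.34 m; only its component perpendicular to the rod, T sinθ, produces torque. sinθ = h/√(h²+d²) = 2.05/√(2.05²+1.34²) = 0.837.
Στ = 0 ⇒ T × 1.34 × 0.837 = 547.7 ⇒ T = 547.7 / 1.122 = 488 N.

T ≈ 488 N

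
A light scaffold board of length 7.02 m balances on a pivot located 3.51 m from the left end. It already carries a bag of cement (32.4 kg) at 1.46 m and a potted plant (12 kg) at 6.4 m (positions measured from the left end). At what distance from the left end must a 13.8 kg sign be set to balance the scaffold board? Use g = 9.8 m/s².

About the pivot (at 3.51 m from the left end):
Bag of cement: 32.4 × 9.8 = 317.5 N down at 1.46 m → arm 2.05 m, τ = 317.5 × 2.05 = 650.9 N·m counterclockwise.
Potted plant: 12 × 9.8 = 117.6 N down at 6.4 m → arm 2.89 m, τ = 117.6 × 2.89 = 339.9 N·m clockwise.
Net moment of existing loads = 311 N·m counterclockwise.
The sign weighs 13.8 × 9.8 = 135.2 N and must supply an equal clockwise moment, so its lever arm about the pivot is 311 / 135.2 = 2.3 m.
That puts it at 3.51 + 2.3 = 5.81 m from the left end.

x ≈ 5.81 m from the left end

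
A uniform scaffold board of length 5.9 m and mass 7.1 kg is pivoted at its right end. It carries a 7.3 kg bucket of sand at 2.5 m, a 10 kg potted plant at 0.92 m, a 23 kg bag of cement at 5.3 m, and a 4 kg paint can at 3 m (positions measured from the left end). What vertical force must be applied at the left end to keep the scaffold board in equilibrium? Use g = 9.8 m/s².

F ≈ 201 N

About the right end:
Beam weight: 7.1 × 9.8 = 69.58 N down at 2.95 m → arm 2.95 m, τ = 69.58 × 2.95 = 205.3 N·m counterclockwise.
Bucket of sand: 7.3 × 9.8 = 71.54 N down at 2.5 m → arm 3.4 m, τ = 71.54 × 3.4 = 243.2 N·m counterclockwise.
Potted plant: 10 × 9.8 = 98 N down at 0.92 m → arm 4.98 m, τ = 98 × 4.98 = 488 N·m counterclockwise.
Bag of cement: 23 × 9.8 = 225.4 N down at 5.3 m → arm 0.6 m, τ = 225.4 × 0.6 = 135.2 N·m counterclockwise.
Paint can: 4 × 9.8 = 39.2 N down at 3 m → arm 2.9 m, τ = 39.2 × 2.9 = 113.7 N·m counterclockwise.
Net moment of the loads = 1185 N·m counterclockwise.
The upward force F acts at the left end, arm 5.9 m, giving F × 5.9 clockwise.
Στ = 0 ⇒ F × 5.9 = 1185 ⇒ F = 1185 / 5.9 = 201 N.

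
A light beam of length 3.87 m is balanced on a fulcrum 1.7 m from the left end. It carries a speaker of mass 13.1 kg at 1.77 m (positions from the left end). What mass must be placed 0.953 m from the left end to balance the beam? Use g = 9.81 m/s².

Choose the fulcrum (at 1.7 m from the left end) as the axis so the support reaction has zero arm there.
Speaker: 13.1 × 9.81 = 128.5 N down at 1.77 m → arm 0.07 m, τ = 128.5 × 0.07 = 8.995 N·m clockwise.
Net moment of known loads = 8.995 N·m clockwise.
An unknown mass m at 0.953 m has arm 0.747 m; its moment is m·g·0.747 counterclockwise.
For rotational equilibrium, m × 9.81 × 0.747 = 8.995, so m = 8.995 / (9.81 × 0.747) = 1.23 kg.

m ≈ 1.23 kg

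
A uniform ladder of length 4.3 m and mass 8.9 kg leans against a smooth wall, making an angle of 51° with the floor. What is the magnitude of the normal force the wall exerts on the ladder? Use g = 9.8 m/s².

About the foot of the ladder:
Ladder weight 8.9×9.8 = 87.22 N acts at 2.15 m along the ladder; its horizontal arm is 2.15·cos51° = 1.353 m → τ = 118 N·m clockwise.
Wall normal N acts horizontally at the top; its moment arm is the height L sinθ = 4.3·sin51° = 3.342 m, counterclockwise.
For rotational equilibrium, N × 3.342 = 118, so N = 35.3 N.

N_wall ≈ 35.3 N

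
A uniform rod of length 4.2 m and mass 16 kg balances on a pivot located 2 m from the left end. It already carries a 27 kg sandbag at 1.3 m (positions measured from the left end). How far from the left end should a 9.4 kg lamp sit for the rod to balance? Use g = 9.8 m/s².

About the pivot (at 2 m from the left end):
Beam weight: 16 × 9.8 = 156.8 N down at 2.1 m → arm 0.1 m, τ = 156.8 × 0.1 = 15.68 N·m clockwise.
Sandbag: 27 × 9.8 = 264.6 N down at 1.3 m → arm 0.7 m, τ = 264.6 × 0.7 = 185.2 N·m counterclockwise.
Net moment of existing loads = 169.5 N·m counterclockwise.
The lamp weighs 9.4 × 9.8 = 92.12 N and must supply an equal clockwise moment, so its lever arm about the pivot is 169.5 / 92.12 = 1.84 m.
That puts it at 2 + 1.84 = 3.84 m from the left end.

x ≈ 3.84 m from the left end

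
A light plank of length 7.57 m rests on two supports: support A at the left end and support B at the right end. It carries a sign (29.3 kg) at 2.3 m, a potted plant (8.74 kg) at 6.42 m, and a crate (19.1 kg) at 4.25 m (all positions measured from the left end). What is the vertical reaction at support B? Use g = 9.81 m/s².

Taking torques about support A:
Sign: 29.3 × 9.81 = 287.4 N down at 2.3 m → arm 2.3 m, τ = 287.4 × 2.3 = 661 N·m clockwise.
Potted plant: 8.74 × 9.81 = 85.74 N down at 6.42 m → arm 6.42 m, τ = 85.74 × 6.42 = 550.5 N·m clockwise.
Crate: 19.1 × 9.81 = 187.4 N down at 4.25 m → arm 4.25 m, τ = 187.4 × 4.25 = 796.5 N·m clockwise.
Net load moment about support A = 2008 N·m clockwise.
Reaction R at support B is upward at 7.57 m, arm 7.57 m → moment R × 7.57 counterclockwise.
Setting net torque to zero: R × 7.57 = 2008 → R = 265 N.

R_B ≈ 265 N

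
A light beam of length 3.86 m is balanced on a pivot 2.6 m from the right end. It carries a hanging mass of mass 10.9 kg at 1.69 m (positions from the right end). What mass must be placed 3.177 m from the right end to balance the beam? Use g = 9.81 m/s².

m ≈ 17.2 kg

Choose the pivot (at 2.6 m from the right end) as the axis so the support reaction has zero arm there.
Hanging mass: 10.9 × 9.81 = 106.9 N down at 1.69 m → arm 0.91 m, τ = 106.9 × 0.91 = 97.28 N·m clockwise.
Net moment of known loads = 97.28 N·m clockwise.
An unknown mass m at 3.177 m has arm 0.577 m; its moment is m·g·0.577 counterclockwise.
Balancing moments: m × 9.81 × 0.577 = 97.28, giving m = 97.28 / (9.81 × 0.577) = 17.2 kg.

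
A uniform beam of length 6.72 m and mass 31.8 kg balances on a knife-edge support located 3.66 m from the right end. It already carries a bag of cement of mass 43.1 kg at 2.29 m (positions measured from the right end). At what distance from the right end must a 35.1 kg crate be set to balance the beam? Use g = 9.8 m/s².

Taking torques about the knife-edge support (at 3.66 m from the right end):
Beam weight: 31.8 × 9.8 = 311.6 N down at 3.36 m → arm 0.3 m, τ = 311.6 × 0.3 = 93.48 N·m clockwise.
Bag of cement: 43.1 × 9.8 = 422.4 N down at 2.29 m → arm 1.37 m, τ = 422.4 × 1.37 = 578.7 N·m clockwise.
Net moment of existing loads = 672.2 N·m clockwise.
The crate weighs 35.1 × 9.8 = 344 N and must supply an equal counterclockwise moment, so its lever arm about the knife-edge support is 672.2 / 344 = 1.95 m.
That puts it at 3.66 + 1.95 = 5.61 m from the right end.

x ≈ 5.61 m from the right end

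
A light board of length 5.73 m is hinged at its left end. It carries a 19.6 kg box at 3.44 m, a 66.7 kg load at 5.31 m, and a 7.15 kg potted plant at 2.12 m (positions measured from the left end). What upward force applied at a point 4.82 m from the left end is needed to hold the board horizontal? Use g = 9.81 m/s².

F ≈ 889 N

Choose the left end as the axis so the unknown pivot reaction has zero arm there.
Box: 19.6 × 9.81 = 192.3 N down at 3.44 m → arm 3.44 m, τ = 192.3 × 3.44 = 661.5 N·m clockwise.
Load: 66.7 × 9.81 = 654.3 N down at 5.31 m → arm 5.31 m, τ = 654.3 × 5.31 = 3474 N·m clockwise.
Potted plant: 7.15 × 9.81 = 70.14 N down at 2.12 m → arm 2.12 m, τ = 70.14 × 2.12 = 148.7 N·m clockwise.
Net moment of the loads = 4284 N·m clockwise.
The upward force F acts at a point 4.82 m from the left end, arm 4.82 m, giving F × 4.82 counterclockwise.
Balancing moments: F × 4.82 = 4284, giving F = 4284 / 4.82 = 889 N.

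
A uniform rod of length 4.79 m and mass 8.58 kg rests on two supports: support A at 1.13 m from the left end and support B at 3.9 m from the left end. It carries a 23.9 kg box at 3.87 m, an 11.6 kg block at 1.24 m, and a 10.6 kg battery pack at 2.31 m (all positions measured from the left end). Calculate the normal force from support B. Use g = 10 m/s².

Choose support A as the axis so its reaction then has zero moment arm.
Beam weight: 8.58 × 10 = 85.8 N down at 2.395 m → arm 1.265 m, τ = 85.8 × 1.265 = 108.5 N·m clockwise.
Box: 23.9 × 10 = 239 N down at 3.87 m → arm 2.74 m, τ = 239 × 2.74 = 654.9 N·m clockwise.
Block: 11.6 × 10 = 116 N down at 1.24 m → arm 0.11 m, τ = 116 × 0.11 = 12.76 N·m clockwise.
Battery pack: 10.6 × 10 = 106 N down at 2.31 m → arm 1.18 m, τ = 106 × 1.18 = 125.1 N·m clockwise.
Net load moment about support A = 901.3 N·m clockwise.
Reaction R at support B is upward at 3.9 m, arm 2.77 m → moment R × 2.77 counterclockwise.
Balancing moments: R × 2.77 = 901.3, giving R = 325 N.

R_B ≈ 325 N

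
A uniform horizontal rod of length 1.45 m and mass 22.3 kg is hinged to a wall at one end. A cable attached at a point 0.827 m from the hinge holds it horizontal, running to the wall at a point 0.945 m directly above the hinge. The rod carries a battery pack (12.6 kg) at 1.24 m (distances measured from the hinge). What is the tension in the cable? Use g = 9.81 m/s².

T ≈ 501 N

Choose the hinge as the axis so the unknown hinge reaction has zero arm there.
Beam weight: 22.3 × 9.81 = 218.8 N down at 0.725 m → arm 0.725 m, τ = 218.8 × 0.725 = 158.6 N·m clockwise.
Battery pack: 12.6 × 9.81 = 123.6 N down at 1.24 m → arm 1.24 m, τ = 123.6 × 1.24 = 153.3 N·m clockwise.
Total clockwise load moment = 311.9 N·m.
The cable tension T acts at 0.827 m; only its component perpendicular to the rod, T sinθ, produces torque. sinθ = h/√(h²+d²) = 0.945/√(0.945²+0.827²) = 0.7525.
Balancing moments: T × 0.827 × 0.7525 = 311.9, giving T = 311.9 / 0.6223 = 501 N.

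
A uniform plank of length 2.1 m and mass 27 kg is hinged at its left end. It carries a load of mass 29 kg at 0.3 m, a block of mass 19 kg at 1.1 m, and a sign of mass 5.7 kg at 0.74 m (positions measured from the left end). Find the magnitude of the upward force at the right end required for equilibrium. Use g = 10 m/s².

About the left end:
Beam weight: 27 × 10 = 270 N down at 1.05 m → arm 1.05 m, τ = 270 × 1.05 = 283.5 N·m clockwise.
Load: 29 × 10 = 290 N down at 0.3 m → arm 0.3 m, τ = 290 × 0.3 = 87 N·m clockwise.
Block: 19 × 10 = 190 N down at 1.1 m → arm 1.1 m, τ = 190 × 1.1 = 209 N·m clockwise.
Sign: 5.7 × 10 = 57 N down at 0.74 m → arm 0.74 m, τ = 57 × 0.74 = 42.18 N·m clockwise.
Net moment of the loads = 621.7 N·m clockwise.
The upward force F acts at the right end, arm 2.1 m, giving F × 2.1 counterclockwise.
Στ = 0 ⇒ F × 2.1 = 621.7 ⇒ F = 621.7 / 2.1 = 296 N.

F ≈ 296 N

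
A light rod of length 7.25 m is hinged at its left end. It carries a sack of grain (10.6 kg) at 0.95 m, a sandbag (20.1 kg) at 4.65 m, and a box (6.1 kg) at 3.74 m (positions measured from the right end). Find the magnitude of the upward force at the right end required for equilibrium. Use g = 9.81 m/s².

Taking torques about the left end:
Sack of grain: 10.6 × 9.81 = 104 N down at 0.95 m → arm 6.3 m, τ = 104 × 6.3 = 655.2 N·m clockwise.
Sandbag: 20.1 × 9.81 = 197.2 N down at 4.65 m → arm 2.6 m, τ = 197.2 × 2.6 = 512.7 N·m clockwise.
Box: 6.1 × 9.81 = 59.84 N down at 3.74 m → arm 3.51 m, τ = 59.84 × 3.51 = 210 N·m clockwise.
Net moment of the loads = 1378 N·m clockwise.
The upward force F acts at the right end, arm 7.25 m, giving F × 7.25 counterclockwise.
Balancing moments: F × 7.25 = 1378, giving F = 1378 / 7.25 = 190 N.

F ≈ 190 N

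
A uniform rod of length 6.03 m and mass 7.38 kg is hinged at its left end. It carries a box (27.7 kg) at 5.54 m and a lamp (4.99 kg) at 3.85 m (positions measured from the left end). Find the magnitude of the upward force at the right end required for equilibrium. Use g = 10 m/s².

Taking torques about the left end:
Beam weight: 7.38 × 10 = 73.8 N down at 3.015 m → arm 3.015 m, τ = 73.8 × 3.015 = 222.5 N·m clockwise.
Box: 27.7 × 10 = 277 N down at 5.54 m → arm 5.54 m, τ = 277 × 5.54 = 1535 N·m clockwise.
Lamp: 4.99 × 10 = 49.9 N down at 3.85 m → arm 3.85 m, τ = 49.9 × 3.85 = 192.1 N·m clockwise.
Net moment of the loads = 1950 N·m clockwise.
The upward force F acts at the right end, arm 6.03 m, giving F × 6.03 counterclockwise.
Balancing moments: F × 6.03 = 1950, giving F = 1950 / 6.03 = 323 N.

F ≈ 323 N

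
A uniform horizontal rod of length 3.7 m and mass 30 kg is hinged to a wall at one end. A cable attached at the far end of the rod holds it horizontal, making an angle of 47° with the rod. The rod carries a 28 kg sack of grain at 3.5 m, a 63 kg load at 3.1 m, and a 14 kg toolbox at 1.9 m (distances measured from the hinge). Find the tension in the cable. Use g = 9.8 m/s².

Sum moments about the hinge (the unknown hinge reaction has zero arm there).
Beam weight: 30 × 9.8 = 294 N down at 1.85 m → arm 1.85 m, τ = 294 × 1.85 = 543.9 N·m clockwise.
Sack of grain: 28 × 9.8 = 274.4 N down at 3.5 m → arm 3.5 m, τ = 274.4 × 3.5 = 960.4 N·m clockwise.
Load: 63 × 9.8 = 617.4 N down at 3.1 m → arm 3.1 m, τ = 617.4 × 3.1 = 1914 N·m clockwise.
Toolbox: 14 × 9.8 = 137.2 N down at 1.9 m → arm 1.9 m, τ = 137.2 × 1.9 = 260.7 N·m clockwise.
Total clockwise load moment = 3679 N·m.
The cable tension T acts at 3.7 m; only its component perpendicular to the rod, T sinθ, produces torque. sin 47° = 0.7314.
For rotational equilibrium, T × 3.7 × 0.7314 = 3679, so T = 3679 / 2.706 = 1360 N.

T ≈ 1360 N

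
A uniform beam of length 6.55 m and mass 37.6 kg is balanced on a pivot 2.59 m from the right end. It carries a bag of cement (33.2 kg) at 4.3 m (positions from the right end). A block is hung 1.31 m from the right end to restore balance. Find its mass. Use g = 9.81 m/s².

m ≈ 64.5 kg

About the pivot (at 2.59 m from the right end):
Beam weight: 37.6 × 9.81 = 368.9 N down at 3.275 m → arm 0.685 m, τ = 368.9 × 0.685 = 252.7 N·m counterclockwise.
Bag of cement: 33.2 × 9.81 = 325.7 N down at 4.3 m → arm 1.71 m, τ = 325.7 × 1.71 = 556.9 N·m counterclockwise.
Net moment of known loads = 809.6 N·m counterclockwise.
An unknown mass m at 1.31 m has arm 1.28 m; its moment is m·g·1.28 clockwise.
For rotational equilibrium, m × 9.81 × 1.28 = 809.6, so m = 809.6 / (9.81 × 1.28) = 64.5 kg.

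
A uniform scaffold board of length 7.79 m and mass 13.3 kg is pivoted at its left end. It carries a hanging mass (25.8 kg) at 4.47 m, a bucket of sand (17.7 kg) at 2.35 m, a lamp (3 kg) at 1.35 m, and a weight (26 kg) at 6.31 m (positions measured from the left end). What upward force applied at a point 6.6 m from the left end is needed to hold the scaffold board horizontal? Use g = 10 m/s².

F ≈ 571 N

Taking torques about the left end:
Beam weight: 13.3 × 10 = 133 N down at 3.895 m → arm 3.895 m, τ = 133 × 3.895 = 518 N·m clockwise.
Hanging mass: 25.8 × 10 = 258 N down at 4.47 m → arm 4.47 m, τ = 258 × 4.47 = 1153 N·m clockwise.
Bucket of sand: 17.7 × 10 = 177 N down at 2.35 m → arm 2.35 m, τ = 177 × 2.35 = 415.9 N·m clockwise.
Lamp: 3 × 10 = 30 N down at 1.35 m → arm 1.35 m, τ = 30 × 1.35 = 40.5 N·m clockwise.
Weight: 26 × 10 = 260 N down at 6.31 m → arm 6.31 m, τ = 260 × 6.31 = 1641 N·m clockwise.
Net moment of the loads = 3768 N·m clockwise.
The upward force F acts at a point 6.6 m from the left end, arm 6.6 m, giving F × 6.6 counterclockwise.
Balancing moments: F × 6.6 = 3768, giving F = 3768 / 6.6 = 571 N.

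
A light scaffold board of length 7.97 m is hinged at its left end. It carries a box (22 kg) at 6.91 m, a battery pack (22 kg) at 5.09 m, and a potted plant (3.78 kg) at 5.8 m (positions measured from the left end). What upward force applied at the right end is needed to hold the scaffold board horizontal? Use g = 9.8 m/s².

Taking torques about the left end:
Box: 22 × 9.8 = 215.6 N down at 6.91 m → arm 6.91 m, τ = 215.6 × 6.91 = 1490 N·m clockwise.
Battery pack: 22 × 9.8 = 215.6 N down at 5.09 m → arm 5.09 m, τ = 215.6 × 5.09 = 1097 N·m clockwise.
Potted plant: 3.78 × 9.8 = 37.04 N down at 5.8 m → arm 5.8 m, τ = 37.04 × 5.8 = 214.8 N·m clockwise.
Net moment of the loads = 2802 N·m clockwise.
The upward force F acts at the right end, arm 7.97 m, giving F × 7.97 counterclockwise.
Setting net torque to zero: F × 7.97 = 2802 → F = 2802 / 7.97 = 352 N.

F ≈ 352 N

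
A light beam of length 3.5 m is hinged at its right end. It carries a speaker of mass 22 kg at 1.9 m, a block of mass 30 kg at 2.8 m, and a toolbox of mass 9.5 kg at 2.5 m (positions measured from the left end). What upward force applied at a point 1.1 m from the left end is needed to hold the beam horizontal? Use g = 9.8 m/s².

Sum moments about the right end (the unknown pivot reaction has zero arm there).
Speaker: 22 × 9.8 = 215.6 N down at 1.9 m → arm 1.6 m, τ = 215.6 × 1.6 = 345 N·m counterclockwise.
Block: 30 × 9.8 = 294 N down at 2.8 m → arm 0.7 m, τ = 294 × 0.7 = 205.8 N·m counterclockwise.
Toolbox: 9.5 × 9.8 = 93.1 N down at 2.5 m → arm 1 m, τ = 93.1 × 1 = 93.1 N·m counterclockwise.
Net moment of the loads = 643.9 N·m counterclockwise.
The upward force F acts at a point 1.1 m from the left end, arm 2.4 m, giving F × 2.4 clockwise.
Στ = 0 ⇒ F × 2.4 = 643.9 ⇒ F = 643.9 / 2.4 = 268 N.

F ≈ 268 N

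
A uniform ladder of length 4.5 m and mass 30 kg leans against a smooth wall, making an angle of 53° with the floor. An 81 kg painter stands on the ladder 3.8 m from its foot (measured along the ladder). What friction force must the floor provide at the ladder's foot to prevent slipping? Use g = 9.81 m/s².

f ≈ 617 N

Take moments about the foot of the ladder.
Ladder weight 30×9.81 = 294.3 N acts at 2.25 m along the ladder; its horizontal arm is 2.25·cos53° = 1.354 m → τ = 398.5 N·m clockwise.
Painter: 81×9.81 = 794.6 N at 3.8 m → arm 2.287 m → τ = 1817 N·m clockwise.
Wall normal N acts horizontally at the top; its moment arm is the height L sinθ = 4.5·sin53° = 3.594 m, counterclockwise.
For rotational equilibrium, N × 3.594 = 2216, so N = 617 N.
ΣFx = 0: friction at the foot balances the wall's push, so f = N_wall = 617 N.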